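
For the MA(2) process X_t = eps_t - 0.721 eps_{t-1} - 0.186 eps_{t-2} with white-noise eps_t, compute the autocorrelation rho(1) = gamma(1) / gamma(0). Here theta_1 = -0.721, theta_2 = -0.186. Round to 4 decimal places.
\rho(1) = -0.3776

For an MA(q) process with theta_0 = 1, the autocovariance is
  gamma(k) = sigma^2 * sum_{i=0..q-k} theta_i * theta_{i+k},
and rho(k) = gamma(k) / gamma(0). Sigma^2 cancels.
  numerator   = (1)*(-0.721) + (-0.721)*(-0.186) = -0.586894.
  denominator = (1)^2 + (-0.721)^2 + (-0.186)^2 = 1.554437.
  rho(1) = -0.586894 / 1.554437 = -0.3776.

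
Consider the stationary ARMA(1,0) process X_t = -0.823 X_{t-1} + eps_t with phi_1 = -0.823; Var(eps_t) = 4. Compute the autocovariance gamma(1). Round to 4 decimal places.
\gamma(1) = -10.2023

Multiply the model equation by X_{t-k} and take expectations. With theta_0 = psi_0 = 1 and psi_j the MA(infinity) weights, this gives
  gamma(k) - sum_i phi_i gamma(k-i) = c_k,
  c_k = sigma^2 * sum_{j=k..q} theta_j psi_{j-k}   (c_k = 0 for k > q),
using gamma(-m) = gamma(m).
Pure AR (q = 0): c_0 = sigma^2 = 4, c_k = 0 for k >= 1.
Equations for k = 0 and k = 1 (AR order 1):
  gamma(0) = phi_1 gamma(1) + c_0
  gamma(1) = phi_1 gamma(0) + c_1
Substituting the second into the first: gamma(0) (1 - phi_1^2) = c_0 + phi_1 c_1, so
  gamma(0) = c_0 / (1 - phi_1^2) = 4 / (1 - (-0.823)^2) = 4 / 0.322671 = 12.396528.
  gamma(1) = phi_1 gamma(0) = (-0.823)(12.396528) = -10.202342.
Therefore gamma(1) = -10.2023 (to 4 decimal places).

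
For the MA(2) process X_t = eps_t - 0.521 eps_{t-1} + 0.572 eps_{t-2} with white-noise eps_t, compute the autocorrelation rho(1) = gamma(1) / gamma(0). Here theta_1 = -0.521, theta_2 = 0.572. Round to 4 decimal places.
\rho(1) = -0.5123

For an MA(q) process with theta_0 = 1, the autocovariance is
  gamma(k) = sigma^2 * sum_{i=0..q-k} theta_i * theta_{i+k},
and rho(k) = gamma(k) / gamma(0). Sigma^2 cancels.
  numerator   = (1)*(-0.521) + (-0.521)*(0.572) = -0.819012.
  denominator = (1)^2 + (-0.521)^2 + (0.572)^2 = 1.598625.
  rho(1) = -0.819012 / 1.598625 = -0.5123.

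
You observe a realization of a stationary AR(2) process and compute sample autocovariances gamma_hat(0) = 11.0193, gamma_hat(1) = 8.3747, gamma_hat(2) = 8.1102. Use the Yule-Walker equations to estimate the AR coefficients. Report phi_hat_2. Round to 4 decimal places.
\hat\phi_{2} = 0.3750

The Yule-Walker equations for an AR(p) process read, in matrix form,
  Gamma_p phi = r_p,   with   (Gamma_p)_{ij} = gamma(|i - j|),
                       (r_p)_i = gamma(i),   i,j = 1..p.
Substitute the sample gammas (Toeplitz matrix and right-hand side of size 2):
  Gamma_p = [[11.0193, 8.3747], [8.3747, 11.0193]]
  r_p     = [8.3747, 8.1102]
Written out:
  11.0193 phi_1 + 8.3747 phi_2 = 8.3747
  8.3747 phi_1 + 11.0193 phi_2 = 8.1102
Solve by Cramer's rule:
  det = gamma(0)^2 - gamma(1)^2 = (11.0193)^2 - (8.3747)^2 = 121.42497249 - 70.13560009 = 51.2893724
  phi_hat_1 = [gamma(1) gamma(0) - gamma(1) gamma(2)] / det = [(8.3747)(11.0193) - (8.3747)(8.1102)] / 51.2893724 = 24.36283977 / 51.2893724 = 0.475
  phi_hat_2 = [gamma(0) gamma(2) - gamma(1)^2] / det = [(11.0193)(8.1102) - (8.3747)^2] / 51.2893724 = 19.23312677 / 51.2893724 = 0.375
So phi_hat = [0.4750, 0.3750].
Therefore phi_hat_2 = 0.3750.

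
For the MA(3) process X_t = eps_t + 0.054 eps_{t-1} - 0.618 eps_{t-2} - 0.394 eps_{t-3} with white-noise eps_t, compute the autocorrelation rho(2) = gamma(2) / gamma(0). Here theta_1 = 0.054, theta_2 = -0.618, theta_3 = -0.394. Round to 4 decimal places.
\rho(2) = -0.4151

For an MA(q) process with theta_0 = 1, the autocovariance is
  gamma(k) = sigma^2 * sum_{i=0..q-k} theta_i * theta_{i+k},
and rho(k) = gamma(k) / gamma(0). Sigma^2 cancels.
  numerator   = (1)*(-0.618) + (0.054)*(-0.394) = -0.639276.
  denominator = (1)^2 + (0.054)^2 + (-0.618)^2 + (-0.394)^2 = 1.540076.
  rho(2) = -0.639276 / 1.540076 = -0.4151.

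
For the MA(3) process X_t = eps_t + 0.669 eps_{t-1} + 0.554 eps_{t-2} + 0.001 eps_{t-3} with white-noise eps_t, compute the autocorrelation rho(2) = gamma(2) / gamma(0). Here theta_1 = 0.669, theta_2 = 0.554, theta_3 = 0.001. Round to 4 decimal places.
\rho(2) = 0.3161

For an MA(q) process with theta_0 = 1, the autocovariance is
  gamma(k) = sigma^2 * sum_{i=0..q-k} theta_i * theta_{i+k},
and rho(k) = gamma(k) / gamma(0). Sigma^2 cancels.
  numerator   = (1)*(0.554) + (0.669)*(0.001) = 0.554669.
  denominator = (1)^2 + (0.669)^2 + (0.554)^2 + (0.001)^2 = 1.754478.
  rho(2) = 0.554669 / 1.754478 = 0.3161.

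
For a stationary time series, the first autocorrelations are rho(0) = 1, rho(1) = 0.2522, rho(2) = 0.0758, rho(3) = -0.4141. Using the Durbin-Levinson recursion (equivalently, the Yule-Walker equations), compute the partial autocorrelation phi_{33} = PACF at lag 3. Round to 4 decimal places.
\phi_{33} = -0.4660

The PACF at lag k is phi_{kk}, the last component of the solution
to the Yule-Walker system G_k phi = r_k where
  (G_k)_{ij} = rho(|i - j|), (r_k)_i = rho(i), i,j = 1..k.
Equivalently, Durbin-Levinson gives phi_{kk} iteratively:
  phi_{11} = rho(1)
  phi_{kk} = [rho(k) - sum_{j=1..k-1} phi_{k-1,j} rho(k-j)]
            / [1 - sum_{j=1..k-1} phi_{k-1,j} rho(j)],
  phi_{k,j} = phi_{k-1,j} - phi_{kk} phi_{k-1,k-j},  j = 1..k-1.
Step k = 1:
  phi_11 = rho(1) = 0.2522.
Step k = 2:
  phi_22 = [rho(2) - phi_11 rho(1)] / [1 - phi_11 rho(1)] = [0.0758 - (0.2522)(0.2522)] / [1 - (0.2522)(0.2522)]
         = 0.01219516 / 0.93639516 = 0.013024.
  Update: phi_21 = phi_11 - phi_22 phi_11 = 0.2522 - (0.013024)(0.2522) = 0.248915.
Step k = 3:
  phi_33 = [rho(3) - phi_21 rho(2) - phi_22 rho(1)] / [1 - phi_21 rho(1) - phi_22 rho(2)]
    numerator   = -0.4141 - (0.248915)(0.0758) - (0.013024)(0.2522) = -0.43625232
    denominator = 1 - (0.248915)(0.2522) - (0.013024)(0.0758) = 0.93623634
  phi_33 = -0.43625232 / 0.93623634 = -0.466.
Therefore phi_{33} = -0.4660.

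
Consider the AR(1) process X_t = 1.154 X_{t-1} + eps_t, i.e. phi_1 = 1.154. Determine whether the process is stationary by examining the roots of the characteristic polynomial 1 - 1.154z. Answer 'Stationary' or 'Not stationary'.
\text{Not stationary}

The AR(p) characteristic polynomial is P(z) = 1 - 1.154z.
Stationarity requires all roots to lie outside the unit circle, i.e. |z| > 1 for every root.
This is linear in z: 1 + (-1.154) z = 0  =>  z = -1/(-1.154) = 0.866551,  |z| = 0.866551.
Moduli of all roots: 0.8666.
All moduli strictly greater than 1? No.
Verdict: Not stationary.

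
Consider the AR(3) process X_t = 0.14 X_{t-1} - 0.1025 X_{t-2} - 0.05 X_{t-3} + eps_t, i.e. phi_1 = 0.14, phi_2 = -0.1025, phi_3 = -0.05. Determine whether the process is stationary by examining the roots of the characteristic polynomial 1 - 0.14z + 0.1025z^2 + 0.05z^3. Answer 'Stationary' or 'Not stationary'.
\text{Stationary}

The AR(p) characteristic polynomial is P(z) = 1 - 0.14z + 0.1025z^2 + 0.05z^3.
Stationarity requires all roots to lie outside the unit circle, i.e. |z| > 1 for every root.
Degree 3: look for a simple real root z0 first, then factor out (1 - z/z0) and solve the remaining quadratic.
Testing z0 = -4: P(-4) = 1 + (-0.14)(-4) + (0.1025)(-4)^2 + (0.05)(-4)^3
  = 1 + (0.56) + (1.64) + (-3.2) = 0.  So z_0 = -4 is a root, |z_0| = 4.
Divide out the factor (1 + 0.25 z) = (1 - z/z0) (since 1/z0 = -0.25):
  P(z) = (1 + 0.25 z)(1 + (-0.39) z + (0.2) z^2)
  [check: z-coef -0.39 - (-0.25) = -0.14; z^2-coef 0.2 - (-0.25)(-0.39) = 0.1025; z^3-coef -(-0.25)(0.2) = 0.05.]
Remaining roots from the quadratic factor 1 + (-0.39) z + (0.2) z^2:
  Set 1 + (-0.39) z + (0.2) z^2 = 0, i.e. a z^2 + b z + c = 0 with a = 0.2, b = -0.39, c = 1.
  Discriminant D = b^2 - 4ac = (-0.39)^2 - 4*(0.2)*1 = 0.1521 - (0.8) = -0.6479.
  D < 0, so the roots are the complex-conjugate pair z = (-b +/- i sqrt(-D)) / (2a) = 0.975 +/- 2.0123i.
  For a conjugate pair |z|^2 = z * conj(z) = (product of roots) = c/a = 1/(0.2) = 5, so |z| = sqrt(5) = 2.2361 for both roots.
Moduli of all roots: 4.0000, 2.2361, 2.2361.
All moduli strictly greater than 1? Yes.
Verdict: Stationary.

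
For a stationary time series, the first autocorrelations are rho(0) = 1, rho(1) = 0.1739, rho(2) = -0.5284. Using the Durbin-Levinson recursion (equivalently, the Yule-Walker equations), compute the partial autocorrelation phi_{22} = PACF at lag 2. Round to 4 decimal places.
\phi_{22} = -0.5761

The PACF at lag k is phi_{kk}, the last component of the solution
to the Yule-Walker system G_k phi = r_k where
  (G_k)_{ij} = rho(|i - j|), (r_k)_i = rho(i), i,j = 1..k.
Equivalently, Durbin-Levinson gives phi_{kk} iteratively:
  phi_{11} = rho(1)
  phi_{kk} = [rho(k) - sum_{j=1..k-1} phi_{k-1,j} rho(k-j)]
            / [1 - sum_{j=1..k-1} phi_{k-1,j} rho(j)],
  phi_{k,j} = phi_{k-1,j} - phi_{kk} phi_{k-1,k-j},  j = 1..k-1.
Step k = 1:
  phi_11 = rho(1) = 0.1739.
Step k = 2:
  phi_22 = [rho(2) - phi_11 rho(1)] / [1 - phi_11 rho(1)] = [-0.5284 - (0.1739)(0.1739)] / [1 - (0.1739)(0.1739)]
         = -0.55864121 / 0.96975879 = -0.5761.
Therefore phi_{22} = -0.5761.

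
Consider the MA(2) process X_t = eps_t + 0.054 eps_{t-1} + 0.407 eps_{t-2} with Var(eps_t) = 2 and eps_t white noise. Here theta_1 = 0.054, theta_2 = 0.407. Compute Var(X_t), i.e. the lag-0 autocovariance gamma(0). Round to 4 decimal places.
\gamma(0) = 2.3371

For an MA(q) process X_t = eps_t + sum_i theta_i eps_{t-i} with
Var(eps_t) = sigma^2, the variance is
  gamma(0) = sigma^2 * (1 + sum_i theta_i^2).
  sum_i theta_i^2 = (0.054)^2 + (0.407)^2 = 0.002916 + 0.165649 = 0.168565.
  gamma(0) = 2 * (1 + 0.168565) = 2 * 1.168565 = 2.33713, which rounds to 2.3371.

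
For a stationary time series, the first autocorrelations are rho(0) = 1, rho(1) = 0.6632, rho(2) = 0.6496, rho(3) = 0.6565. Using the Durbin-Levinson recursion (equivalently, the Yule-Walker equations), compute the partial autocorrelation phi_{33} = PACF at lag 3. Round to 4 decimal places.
\phi_{33} = 0.2879

The PACF at lag k is phi_{kk}, the last component of the solution
to the Yule-Walker system G_k phi = r_k where
  (G_k)_{ij} = rho(|i - j|), (r_k)_i = rho(i), i,j = 1..k.
Equivalently, Durbin-Levinson gives phi_{kk} iteratively:
  phi_{11} = rho(1)
  phi_{kk} = [rho(k) - sum_{j=1..k-1} phi_{k-1,j} rho(k-j)]
            / [1 - sum_{j=1..k-1} phi_{k-1,j} rho(j)],
  phi_{k,j} = phi_{k-1,j} - phi_{kk} phi_{k-1,k-j},  j = 1..k-1.
Step k = 1:
  phi_11 = rho(1) = 0.6632.
Step k = 2:
  phi_22 = [rho(2) - phi_11 rho(1)] / [1 - phi_11 rho(1)] = [0.6496 - (0.6632)(0.6632)] / [1 - (0.6632)(0.6632)]
         = 0.20976576 / 0.56016576 = 0.374471.
  Update: phi_21 = phi_11 - phi_22 phi_11 = 0.6632 - (0.374471)(0.6632) = 0.414851.
Step k = 3:
  phi_33 = [rho(3) - phi_21 rho(2) - phi_22 rho(1)] / [1 - phi_21 rho(1) - phi_22 rho(2)]
    numerator   = 0.6565 - (0.414851)(0.6496) - (0.374471)(0.6632) = 0.13866376
    denominator = 1 - (0.414851)(0.6632) - (0.374471)(0.6496) = 0.48161459
  phi_33 = 0.13866376 / 0.48161459 = 0.2879.
Therefore phi_{33} = 0.2879.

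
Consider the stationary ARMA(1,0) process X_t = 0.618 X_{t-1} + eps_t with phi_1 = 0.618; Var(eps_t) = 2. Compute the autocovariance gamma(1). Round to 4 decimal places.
\gamma(1) = 1.9998

Multiply the model equation by X_{t-k} and take expectations. With theta_0 = psi_0 = 1 and psi_j the MA(infinity) weights, this gives
  gamma(k) - sum_i phi_i gamma(k-i) = c_k,
  c_k = sigma^2 * sum_{j=k..q} theta_j psi_{j-k}   (c_k = 0 for k > q),
using gamma(-m) = gamma(m).
Pure AR (q = 0): c_0 = sigma^2 = 2, c_k = 0 for k >= 1.
Equations for k = 0 and k = 1 (AR order 1):
  gamma(0) = phi_1 gamma(1) + c_0
  gamma(1) = phi_1 gamma(0) + c_1
Substituting the second into the first: gamma(0) (1 - phi_1^2) = c_0 + phi_1 c_1, so
  gamma(0) = c_0 / (1 - phi_1^2) = 2 / (1 - (0.618)^2) = 2 / 0.618076 = 3.235848.
  gamma(1) = phi_1 gamma(0) = (0.618)(3.235848) = 1.999754.
Therefore gamma(1) = 1.9998 (to 4 decimal places).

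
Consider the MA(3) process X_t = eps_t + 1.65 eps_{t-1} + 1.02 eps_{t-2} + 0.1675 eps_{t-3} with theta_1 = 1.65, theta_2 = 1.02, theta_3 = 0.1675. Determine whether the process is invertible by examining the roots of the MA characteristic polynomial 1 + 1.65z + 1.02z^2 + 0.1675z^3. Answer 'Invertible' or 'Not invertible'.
\text{Invertible}

The MA(q) characteristic polynomial is P(z) = 1 + 1.65z + 1.02z^2 + 0.1675z^3.
Invertibility requires all roots to lie outside the unit circle, i.e. |z| > 1 for every root.
Degree 3: look for a simple real root z0 first, then factor out (1 - z/z0) and solve the remaining quadratic.
Testing z0 = -4: P(-4) = 1 + (1.65)(-4) + (1.02)(-4)^2 + (0.1675)(-4)^3
  = 1 + (-6.6) + (16.32) + (-10.72) = 0.  So z_0 = -4 is a root, |z_0| = 4.
Divide out the factor (1 + 0.25 z) = (1 - z/z0) (since 1/z0 = -0.25):
  P(z) = (1 + 0.25 z)(1 + (1.4) z + (0.67) z^2)
  [check: z-coef 1.4 - (-0.25) = 1.65; z^2-coef 0.67 - (-0.25)(1.4) = 1.02; z^3-coef -(-0.25)(0.67) = 0.1675.]
Remaining roots from the quadratic factor 1 + (1.4) z + (0.67) z^2:
  Set 1 + (1.4) z + (0.67) z^2 = 0, i.e. a z^2 + b z + c = 0 with a = 0.67, b = 1.4, c = 1.
  Discriminant D = b^2 - 4ac = (1.4)^2 - 4*(0.67)*1 = 1.96 - (2.68) = -0.72.
  D < 0, so the roots are the complex-conjugate pair z = (-b +/- i sqrt(-D)) / (2a) = -1.0448 +/- 0.6332i.
  For a conjugate pair |z|^2 = z * conj(z) = (product of roots) = c/a = 1/(0.67) = 1.492537, so |z| = sqrt(1.492537) = 1.2217 for both roots.
Moduli of all roots: 4.0000, 1.2217, 1.2217.
All moduli strictly greater than 1? Yes.
Verdict: Invertible.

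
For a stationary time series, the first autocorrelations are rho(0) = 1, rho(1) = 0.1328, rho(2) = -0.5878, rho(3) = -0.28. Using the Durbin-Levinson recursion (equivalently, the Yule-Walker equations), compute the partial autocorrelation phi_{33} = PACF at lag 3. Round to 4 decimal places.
\phi_{33} = -0.1182

The PACF at lag k is phi_{kk}, the last component of the solution
to the Yule-Walker system G_k phi = r_k where
  (G_k)_{ij} = rho(|i - j|), (r_k)_i = rho(i), i,j = 1..k.
Equivalently, Durbin-Levinson gives phi_{kk} iteratively:
  phi_{11} = rho(1)
  phi_{kk} = [rho(k) - sum_{j=1..k-1} phi_{k-1,j} rho(k-j)]
            / [1 - sum_{j=1..k-1} phi_{k-1,j} rho(j)],
  phi_{k,j} = phi_{k-1,j} - phi_{kk} phi_{k-1,k-j},  j = 1..k-1.
Step k = 1:
  phi_11 = rho(1) = 0.1328.
Step k = 2:
  phi_22 = [rho(2) - phi_11 rho(1)] / [1 - phi_11 rho(1)] = [-0.5878 - (0.1328)(0.1328)] / [1 - (0.1328)(0.1328)]
         = -0.60543584 / 0.98236416 = -0.616305.
  Update: phi_21 = phi_11 - phi_22 phi_11 = 0.1328 - (-0.616305)(0.1328) = 0.214645.
Step k = 3:
  phi_33 = [rho(3) - phi_21 rho(2) - phi_22 rho(1)] / [1 - phi_21 rho(1) - phi_22 rho(2)]
    numerator   = -0.28 - (0.214645)(-0.5878) - (-0.616305)(0.1328) = -0.07198621
    denominator = 1 - (0.214645)(0.1328) - (-0.616305)(-0.5878) = 0.60923109
  phi_33 = -0.07198621 / 0.60923109 = -0.1182.
Therefore phi_{33} = -0.1182.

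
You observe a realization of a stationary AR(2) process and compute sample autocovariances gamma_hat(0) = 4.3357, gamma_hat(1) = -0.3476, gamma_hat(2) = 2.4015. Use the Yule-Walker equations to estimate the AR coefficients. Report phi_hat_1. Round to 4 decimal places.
\hat\phi_{1} = -0.0360

The Yule-Walker equations for an AR(p) process read, in matrix form,
  Gamma_p phi = r_p,   with   (Gamma_p)_{ij} = gamma(|i - j|),
                       (r_p)_i = gamma(i),   i,j = 1..p.
Substitute the sample gammas (Toeplitz matrix and right-hand side of size 2):
  Gamma_p = [[4.3357, -0.3476], [-0.3476, 4.3357]]
  r_p     = [-0.3476, 2.4015]
Written out:
  4.3357 phi_1 - 0.3476 phi_2 = -0.3476
  -0.3476 phi_1 + 4.3357 phi_2 = 2.4015
Solve by Cramer's rule:
  det = gamma(0)^2 - gamma(1)^2 = (4.3357)^2 - (-0.3476)^2 = 18.79829449 - 0.12082576 = 18.67746873
  phi_hat_1 = [gamma(1) gamma(0) - gamma(1) gamma(2)] / det = [(-0.3476)(4.3357) - (-0.3476)(2.4015)] / 18.67746873 = -0.67232792 / 18.67746873 = -0.036
  phi_hat_2 = [gamma(0) gamma(2) - gamma(1)^2] / det = [(4.3357)(2.4015) - (-0.3476)^2] / 18.67746873 = 10.29135779 / 18.67746873 = 0.551
So phi_hat = [-0.0360, 0.5510].
Therefore phi_hat_1 = -0.0360.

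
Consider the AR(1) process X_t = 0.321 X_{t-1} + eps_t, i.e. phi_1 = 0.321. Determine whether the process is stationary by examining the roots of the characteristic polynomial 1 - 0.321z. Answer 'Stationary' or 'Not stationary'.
\text{Stationary}

The AR(p) characteristic polynomial is P(z) = 1 - 0.321z.
Stationarity requires all roots to lie outside the unit circle, i.e. |z| > 1 for every root.
This is linear in z: 1 + (-0.321) z = 0  =>  z = -1/(-0.321) = 3.115265,  |z| = 3.115265.
Moduli of all roots: 3.1153.
All moduli strictly greater than 1? Yes.
Verdict: Stationary.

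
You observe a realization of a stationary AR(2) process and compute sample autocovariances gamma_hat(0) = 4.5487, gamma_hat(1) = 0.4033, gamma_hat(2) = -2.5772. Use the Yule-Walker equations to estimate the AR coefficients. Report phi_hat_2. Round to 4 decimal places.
\hat\phi_{2} = -0.5790

The Yule-Walker equations for an AR(p) process read, in matrix form,
  Gamma_p phi = r_p,   with   (Gamma_p)_{ij} = gamma(|i - j|),
                       (r_p)_i = gamma(i),   i,j = 1..p.
Substitute the sample gammas (Toeplitz matrix and right-hand side of size 2):
  Gamma_p = [[4.5487, 0.4033], [0.4033, 4.5487]]
  r_p     = [0.4033, -2.5772]
Written out:
  4.5487 phi_1 + 0.4033 phi_2 = 0.4033
  0.4033 phi_1 + 4.5487 phi_2 = -2.5772
Solve by Cramer's rule:
  det = gamma(0)^2 - gamma(1)^2 = (4.5487)^2 - (0.4033)^2 = 20.69067169 - 0.16265089 = 20.5280208
  phi_hat_1 = [gamma(1) gamma(0) - gamma(1) gamma(2)] / det = [(0.4033)(4.5487) - (0.4033)(-2.5772)] / 20.5280208 = 2.87387547 / 20.5280208 = 0.14
  phi_hat_2 = [gamma(0) gamma(2) - gamma(1)^2] / det = [(4.5487)(-2.5772) - (0.4033)^2] / 20.5280208 = -11.88556053 / 20.5280208 = -0.579
So phi_hat = [0.1400, -0.5790].
Therefore phi_hat_2 = -0.5790.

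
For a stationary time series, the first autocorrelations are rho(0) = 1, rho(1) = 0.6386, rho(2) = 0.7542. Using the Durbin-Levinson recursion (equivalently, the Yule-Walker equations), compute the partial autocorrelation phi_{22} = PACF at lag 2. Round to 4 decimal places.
\phi_{22} = 0.5849

The PACF at lag k is phi_{kk}, the last component of the solution
to the Yule-Walker system G_k phi = r_k where
  (G_k)_{ij} = rho(|i - j|), (r_k)_i = rho(i), i,j = 1..k.
Equivalently, Durbin-Levinson gives phi_{kk} iteratively:
  phi_{11} = rho(1)
  phi_{kk} = [rho(k) - sum_{j=1..k-1} phi_{k-1,j} rho(k-j)]
            / [1 - sum_{j=1..k-1} phi_{k-1,j} rho(j)],
  phi_{k,j} = phi_{k-1,j} - phi_{kk} phi_{k-1,k-j},  j = 1..k-1.
Step k = 1:
  phi_11 = rho(1) = 0.6386.
Step k = 2:
  phi_22 = [rho(2) - phi_11 rho(1)] / [1 - phi_11 rho(1)] = [0.7542 - (0.6386)(0.6386)] / [1 - (0.6386)(0.6386)]
         = 0.34639004 / 0.59219004 = 0.5849.
Therefore phi_{22} = 0.5849.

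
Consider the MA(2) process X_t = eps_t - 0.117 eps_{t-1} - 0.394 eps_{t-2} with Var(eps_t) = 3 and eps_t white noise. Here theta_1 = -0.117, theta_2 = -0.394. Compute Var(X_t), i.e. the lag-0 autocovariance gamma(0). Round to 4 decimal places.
\gamma(0) = 3.5068

For an MA(q) process X_t = eps_t + sum_i theta_i eps_{t-i} with
Var(eps_t) = sigma^2, the variance is
  gamma(0) = sigma^2 * (1 + sum_i theta_i^2).
  sum_i theta_i^2 = (-0.117)^2 + (-0.394)^2 = 0.013689 + 0.155236 = 0.168925.
  gamma(0) = 3 * (1 + 0.168925) = 3 * 1.168925 = 3.506775, which rounds to 3.5068.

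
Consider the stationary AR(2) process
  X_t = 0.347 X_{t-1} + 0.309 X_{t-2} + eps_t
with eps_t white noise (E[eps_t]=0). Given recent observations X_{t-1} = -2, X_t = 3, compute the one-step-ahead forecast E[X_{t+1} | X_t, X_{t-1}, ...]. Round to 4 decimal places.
E[X_{t+1} \mid \mathcal F_t] = 0.4230

For an AR(p) model X_t = c + sum_i phi_i X_{t-i} + eps_t, the
one-step-ahead conditional mean is
  E[X_{t+1} | X_t, ...] = c + sum_i phi_i X_{t+1-i}.
Substitute known values:
  E[X_{t+1} | ...] = (0.347) * (3) + (0.309) * (-2)
                   = 0.4230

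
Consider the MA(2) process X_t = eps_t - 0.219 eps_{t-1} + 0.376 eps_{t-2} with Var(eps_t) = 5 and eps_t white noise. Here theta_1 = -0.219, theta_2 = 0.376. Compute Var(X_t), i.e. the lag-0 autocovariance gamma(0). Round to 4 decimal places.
\gamma(0) = 5.9467

For an MA(q) process X_t = eps_t + sum_i theta_i eps_{t-i} with
Var(eps_t) = sigma^2, the variance is
  gamma(0) = sigma^2 * (1 + sum_i theta_i^2).
  sum_i theta_i^2 = (-0.219)^2 + (0.376)^2 = 0.047961 + 0.141376 = 0.189337.
  gamma(0) = 5 * (1 + 0.189337) = 5 * 1.189337 = 5.946685, which rounds to 5.9467.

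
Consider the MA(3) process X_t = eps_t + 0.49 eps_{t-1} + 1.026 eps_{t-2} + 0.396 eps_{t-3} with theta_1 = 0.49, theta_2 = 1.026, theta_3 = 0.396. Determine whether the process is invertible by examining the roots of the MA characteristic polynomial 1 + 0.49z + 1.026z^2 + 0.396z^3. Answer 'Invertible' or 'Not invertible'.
\text{Invertible}

The MA(q) characteristic polynomial is P(z) = 1 + 0.49z + 1.026z^2 + 0.396z^3.
Invertibility requires all roots to lie outside the unit circle, i.e. |z| > 1 for every root.
Degree 3: look for a simple real root z0 first, then factor out (1 - z/z0) and solve the remaining quadratic.
Testing z0 = -2.5: P(-2.5) = 1 + (0.49)(-2.5) + (1.026)(-2.5)^2 + (0.396)(-2.5)^3
  = 1 + (-1.225) + (6.4125) + (-6.1875) = 0.  So z_0 = -2.5 is a root, |z_0| = 2.5.
Divide out the factor (1 + 0.4 z) = (1 - z/z0) (since 1/z0 = -0.4):
  P(z) = (1 + 0.4 z)(1 + (0.09) z + (0.99) z^2)
  [check: z-coef 0.09 - (-0.4) = 0.49; z^2-coef 0.99 - (-0.4)(0.09) = 1.026; z^3-coef -(-0.4)(0.99) = 0.396.]
Remaining roots from the quadratic factor 1 + (0.09) z + (0.99) z^2:
  Set 1 + (0.09) z + (0.99) z^2 = 0, i.e. a z^2 + b z + c = 0 with a = 0.99, b = 0.09, c = 1.
  Discriminant D = b^2 - 4ac = (0.09)^2 - 4*(0.99)*1 = 0.0081 - (3.96) = -3.9519.
  D < 0, so the roots are the complex-conjugate pair z = (-b +/- i sqrt(-D)) / (2a) = -0.0455 +/- 1.004i.
  For a conjugate pair |z|^2 = z * conj(z) = (product of roots) = c/a = 1/(0.99) = 1.010101, so |z| = sqrt(1.010101) = 1.005 for both roots.
Moduli of all roots: 2.5000, 1.0050, 1.0050.
All moduli strictly greater than 1? Yes.
Verdict: Invertible.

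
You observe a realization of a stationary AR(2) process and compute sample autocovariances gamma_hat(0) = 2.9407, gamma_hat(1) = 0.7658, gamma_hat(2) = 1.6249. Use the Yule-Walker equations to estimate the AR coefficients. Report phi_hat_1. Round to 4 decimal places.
\hat\phi_{1} = 0.1250

The Yule-Walker equations for an AR(p) process read, in matrix form,
  Gamma_p phi = r_p,   with   (Gamma_p)_{ij} = gamma(|i - j|),
                       (r_p)_i = gamma(i),   i,j = 1..p.
Substitute the sample gammas (Toeplitz matrix and right-hand side of size 2):
  Gamma_p = [[2.9407, 0.7658], [0.7658, 2.9407]]
  r_p     = [0.7658, 1.6249]
Written out:
  2.9407 phi_1 + 0.7658 phi_2 = 0.7658
  0.7658 phi_1 + 2.9407 phi_2 = 1.6249
Solve by Cramer's rule:
  det = gamma(0)^2 - gamma(1)^2 = (2.9407)^2 - (0.7658)^2 = 8.64771649 - 0.58644964 = 8.06126685
  phi_hat_1 = [gamma(1) gamma(0) - gamma(1) gamma(2)] / det = [(0.7658)(2.9407) - (0.7658)(1.6249)] / 8.06126685 = 1.00763964 / 8.06126685 = 0.125
  phi_hat_2 = [gamma(0) gamma(2) - gamma(1)^2] / det = [(2.9407)(1.6249) - (0.7658)^2] / 8.06126685 = 4.19189379 / 8.06126685 = 0.52
So phi_hat = [0.1250, 0.5200].
Therefore phi_hat_1 = 0.1250.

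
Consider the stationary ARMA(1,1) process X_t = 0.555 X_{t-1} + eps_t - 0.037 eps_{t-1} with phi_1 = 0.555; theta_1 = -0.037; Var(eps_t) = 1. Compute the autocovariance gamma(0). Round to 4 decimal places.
\gamma(0) = 1.3878

Multiply the model equation by X_{t-k} and take expectations. With theta_0 = psi_0 = 1 and psi_j the MA(infinity) weights, this gives
  gamma(k) - sum_i phi_i gamma(k-i) = c_k,
  c_k = sigma^2 * sum_{j=k..q} theta_j psi_{j-k}   (c_k = 0 for k > q),
using gamma(-m) = gamma(m).
psi-weights needed (psi_j = theta_j + sum_i phi_i psi_{j-i}):
  psi_1 = theta_1 + phi_1 = -0.037 + (0.555) = 0.518
Right-hand sides:
  c_0 = sigma^2 (1 + theta_1 psi_1) = 1 * (1 + (-0.037)(0.518)) = 1 * 0.980834 = 0.980834
  c_1 = sigma^2 theta_1 = 1 * (-0.037) = -0.037
  c_2 = 0
Equations for k = 0 and k = 1 (AR order 1):
  gamma(0) = phi_1 gamma(1) + c_0
  gamma(1) = phi_1 gamma(0) + c_1
Substituting the second into the first: gamma(0) (1 - phi_1^2) = c_0 + phi_1 c_1, so
  gamma(0) = (c_0 + phi_1 c_1) / (1 - phi_1^2) = (0.980834 + (0.555)(-0.037)) / (1 - (0.555)^2) = 0.960299 / 0.691975 = 1.387765.
Therefore gamma(0) = 1.3878 (to 4 decimal places).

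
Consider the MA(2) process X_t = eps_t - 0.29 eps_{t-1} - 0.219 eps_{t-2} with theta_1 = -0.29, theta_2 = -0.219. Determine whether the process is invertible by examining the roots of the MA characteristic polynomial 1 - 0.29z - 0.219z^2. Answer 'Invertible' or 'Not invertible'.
\text{Invertible}

The MA(q) characteristic polynomial is P(z) = 1 - 0.29z - 0.219z^2.
Invertibility requires all roots to lie outside the unit circle, i.e. |z| > 1 for every root.
Set 1 + (-0.29) z + (-0.219) z^2 = 0, i.e. a z^2 + b z + c = 0 with a = -0.219, b = -0.29, c = 1.
Discriminant D = b^2 - 4ac = (-0.29)^2 - 4*(-0.219)*1 = 0.0841 - (-0.876) = 0.9601.
D >= 0, so the roots are real: z = (-b +/- sqrt(D)) / (2a) = (0.29 +/- 0.979847) / (-0.438).
  z_1 = (0.29 + 0.979847) / (-0.438) = -2.8992,   |z_1| = 2.8992.
  z_2 = (0.29 - 0.979847) / (-0.438) = 1.575,   |z_2| = 1.575.
Moduli of all roots: 2.8992, 1.5750.
All moduli strictly greater than 1? Yes.
Verdict: Invertible.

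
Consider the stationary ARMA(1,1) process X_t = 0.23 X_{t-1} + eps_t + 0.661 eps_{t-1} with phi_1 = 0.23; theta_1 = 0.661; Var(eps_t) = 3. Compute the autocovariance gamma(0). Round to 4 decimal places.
\gamma(0) = 5.5147

Multiply the model equation by X_{t-k} and take expectations. With theta_0 = psi_0 = 1 and psi_j the MA(infinity) weights, this gives
  gamma(k) - sum_i phi_i gamma(k-i) = c_k,
  c_k = sigma^2 * sum_{j=k..q} theta_j psi_{j-k}   (c_k = 0 for k > q),
using gamma(-m) = gamma(m).
psi-weights needed (psi_j = theta_j + sum_i phi_i psi_{j-i}):
  psi_1 = theta_1 + phi_1 = 0.661 + (0.23) = 0.891
Right-hand sides:
  c_0 = sigma^2 (1 + theta_1 psi_1) = 3 * (1 + (0.661)(0.891)) = 3 * 1.588951 = 4.766853
  c_1 = sigma^2 theta_1 = 3 * (0.661) = 1.983
  c_2 = 0
Equations for k = 0 and k = 1 (AR order 1):
  gamma(0) = phi_1 gamma(1) + c_0
  gamma(1) = phi_1 gamma(0) + c_1
Substituting the second into the first: gamma(0) (1 - phi_1^2) = c_0 + phi_1 c_1, so
  gamma(0) = (c_0 + phi_1 c_1) / (1 - phi_1^2) = (4.766853 + (0.23)(1.983)) / (1 - (0.23)^2) = 5.222943 / 0.9471 = 5.514669.
Therefore gamma(0) = 5.5147 (to 4 decimal places).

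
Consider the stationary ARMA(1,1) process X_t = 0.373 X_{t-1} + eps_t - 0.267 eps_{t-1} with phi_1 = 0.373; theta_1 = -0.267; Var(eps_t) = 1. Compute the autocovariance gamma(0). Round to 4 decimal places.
\gamma(0) = 1.0131

Multiply the model equation by X_{t-k} and take expectations. With theta_0 = psi_0 = 1 and psi_j the MA(infinity) weights, this gives
  gamma(k) - sum_i phi_i gamma(k-i) = c_k,
  c_k = sigma^2 * sum_{j=k..q} theta_j psi_{j-k}   (c_k = 0 for k > q),
using gamma(-m) = gamma(m).
psi-weights needed (psi_j = theta_j + sum_i phi_i psi_{j-i}):
  psi_1 = theta_1 + phi_1 = -0.267 + (0.373) = 0.106
Right-hand sides:
  c_0 = sigma^2 (1 + theta_1 psi_1) = 1 * (1 + (-0.267)(0.106)) = 1 * 0.971698 = 0.971698
  c_1 = sigma^2 theta_1 = 1 * (-0.267) = -0.267
  c_2 = 0
Equations for k = 0 and k = 1 (AR order 1):
  gamma(0) = phi_1 gamma(1) + c_0
  gamma(1) = phi_1 gamma(0) + c_1
Substituting the second into the first: gamma(0) (1 - phi_1^2) = c_0 + phi_1 c_1, so
  gamma(0) = (c_0 + phi_1 c_1) / (1 - phi_1^2) = (0.971698 + (0.373)(-0.267)) / (1 - (0.373)^2) = 0.872107 / 0.860871 = 1.013052.
Therefore gamma(0) = 1.0131 (to 4 decimal places).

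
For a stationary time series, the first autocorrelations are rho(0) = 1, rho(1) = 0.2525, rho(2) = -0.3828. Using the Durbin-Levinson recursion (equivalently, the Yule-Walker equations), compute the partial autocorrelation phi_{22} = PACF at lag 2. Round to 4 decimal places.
\phi_{22} = -0.4770

The PACF at lag k is phi_{kk}, the last component of the solution
to the Yule-Walker system G_k phi = r_k where
  (G_k)_{ij} = rho(|i - j|), (r_k)_i = rho(i), i,j = 1..k.
Equivalently, Durbin-Levinson gives phi_{kk} iteratively:
  phi_{11} = rho(1)
  phi_{kk} = [rho(k) - sum_{j=1..k-1} phi_{k-1,j} rho(k-j)]
            / [1 - sum_{j=1..k-1} phi_{k-1,j} rho(j)],
  phi_{k,j} = phi_{k-1,j} - phi_{kk} phi_{k-1,k-j},  j = 1..k-1.
Step k = 1:
  phi_11 = rho(1) = 0.2525.
Step k = 2:
  phi_22 = [rho(2) - phi_11 rho(1)] / [1 - phi_11 rho(1)] = [-0.3828 - (0.2525)(0.2525)] / [1 - (0.2525)(0.2525)]
         = -0.44655625 / 0.93624375 = -0.477.
Therefore phi_{22} = -0.4770.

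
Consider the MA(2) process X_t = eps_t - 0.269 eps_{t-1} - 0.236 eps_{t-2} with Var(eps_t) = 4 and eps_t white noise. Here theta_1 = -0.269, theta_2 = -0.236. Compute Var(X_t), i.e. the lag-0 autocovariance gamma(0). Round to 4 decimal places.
\gamma(0) = 4.5122

For an MA(q) process X_t = eps_t + sum_i theta_i eps_{t-i} with
Var(eps_t) = sigma^2, the variance is
  gamma(0) = sigma^2 * (1 + sum_i theta_i^2).
  sum_i theta_i^2 = (-0.269)^2 + (-0.236)^2 = 0.072361 + 0.055696 = 0.128057.
  gamma(0) = 4 * (1 + 0.128057) = 4 * 1.128057 = 4.512228, which rounds to 4.5122.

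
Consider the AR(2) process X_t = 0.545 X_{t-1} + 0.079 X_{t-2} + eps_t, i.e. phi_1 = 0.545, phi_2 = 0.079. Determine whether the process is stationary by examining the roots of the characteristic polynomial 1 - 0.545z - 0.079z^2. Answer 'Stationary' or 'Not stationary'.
\text{Stationary}

The AR(p) characteristic polynomial is P(z) = 1 - 0.545z - 0.079z^2.
Stationarity requires all roots to lie outside the unit circle, i.e. |z| > 1 for every root.
Set 1 + (-0.545) z + (-0.079) z^2 = 0, i.e. a z^2 + b z + c = 0 with a = -0.079, b = -0.545, c = 1.
Discriminant D = b^2 - 4ac = (-0.545)^2 - 4*(-0.079)*1 = 0.297025 - (-0.316) = 0.613025.
D >= 0, so the roots are real: z = (-b +/- sqrt(D)) / (2a) = (0.545 +/- 0.782959) / (-0.158).
  z_1 = (0.545 + 0.782959) / (-0.158) = -8.4048,   |z_1| = 8.4048.
  z_2 = (0.545 - 0.782959) / (-0.158) = 1.5061,   |z_2| = 1.5061.
Moduli of all roots: 8.4048, 1.5061.
All moduli strictly greater than 1? Yes.
Verdict: Stationary.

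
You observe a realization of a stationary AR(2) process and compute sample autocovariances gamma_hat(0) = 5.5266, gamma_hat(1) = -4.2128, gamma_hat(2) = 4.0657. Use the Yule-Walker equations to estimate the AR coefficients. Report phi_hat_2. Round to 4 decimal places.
\hat\phi_{2} = 0.3690

The Yule-Walker equations for an AR(p) process read, in matrix form,
  Gamma_p phi = r_p,   with   (Gamma_p)_{ij} = gamma(|i - j|),
                       (r_p)_i = gamma(i),   i,j = 1..p.
Substitute the sample gammas (Toeplitz matrix and right-hand side of size 2):
  Gamma_p = [[5.5266, -4.2128], [-4.2128, 5.5266]]
  r_p     = [-4.2128, 4.0657]
Written out:
  5.5266 phi_1 - 4.2128 phi_2 = -4.2128
  -4.2128 phi_1 + 5.5266 phi_2 = 4.0657
Solve by Cramer's rule:
  det = gamma(0)^2 - gamma(1)^2 = (5.5266)^2 - (-4.2128)^2 = 30.54330756 - 17.74768384 = 12.79562372
  phi_hat_1 = [gamma(1) gamma(0) - gamma(1) gamma(2)] / det = [(-4.2128)(5.5266) - (-4.2128)(4.0657)] / 12.79562372 = -6.15447952 / 12.79562372 = -0.481
  phi_hat_2 = [gamma(0) gamma(2) - gamma(1)^2] / det = [(5.5266)(4.0657) - (-4.2128)^2] / 12.79562372 = 4.72181378 / 12.79562372 = 0.369
So phi_hat = [-0.4810, 0.3690].
Therefore phi_hat_2 = 0.3690.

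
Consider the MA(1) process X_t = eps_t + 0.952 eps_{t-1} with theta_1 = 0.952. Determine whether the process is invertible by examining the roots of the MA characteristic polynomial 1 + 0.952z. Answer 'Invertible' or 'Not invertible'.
\text{Invertible}

The MA(q) characteristic polynomial is P(z) = 1 + 0.952z.
Invertibility requires all roots to lie outside the unit circle, i.e. |z| > 1 for every root.
This is linear in z: 1 + (0.952) z = 0  =>  z = -1/(0.952) = -1.05042,  |z| = 1.05042.
Moduli of all roots: 1.0504.
All moduli strictly greater than 1? Yes.
Verdict: Invertible.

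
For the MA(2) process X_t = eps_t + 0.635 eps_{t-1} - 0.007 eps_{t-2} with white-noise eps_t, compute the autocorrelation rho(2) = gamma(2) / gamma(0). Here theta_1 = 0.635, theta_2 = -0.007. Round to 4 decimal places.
\rho(2) = -0.0050

For an MA(q) process with theta_0 = 1, the autocovariance is
  gamma(k) = sigma^2 * sum_{i=0..q-k} theta_i * theta_{i+k},
and rho(k) = gamma(k) / gamma(0). Sigma^2 cancels.
  numerator   = (1)*(-0.007) = -0.007.
  denominator = (1)^2 + (0.635)^2 + (-0.007)^2 = 1.403274.
  rho(2) = -0.007 / 1.403274 = -0.0050.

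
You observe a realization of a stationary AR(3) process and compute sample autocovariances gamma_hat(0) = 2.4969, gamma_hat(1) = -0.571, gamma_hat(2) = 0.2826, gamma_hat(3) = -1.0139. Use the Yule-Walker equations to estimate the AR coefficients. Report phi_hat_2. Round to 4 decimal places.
\hat\phi_{2} = -0.0190

The Yule-Walker equations for an AR(p) process read, in matrix form,
  Gamma_p phi = r_p,   with   (Gamma_p)_{ij} = gamma(|i - j|),
                       (r_p)_i = gamma(i),   i,j = 1..p.
Substitute the sample gammas (Toeplitz matrix and right-hand side of size 3):
  Gamma_p = [[2.4969, -0.571, 0.2826], [-0.571, 2.4969, -0.571], [0.2826, -0.571, 2.4969]]
  r_p     = [-0.571, 0.2826, -1.0139]
Written out (R1..R3):
  (R1) 2.4969 phi_1 - 0.571 phi_2 + 0.2826 phi_3 = -0.571
  (R2) -0.571 phi_1 + 2.4969 phi_2 - 0.571 phi_3 = 0.2826
  (R3) 0.2826 phi_1 - 0.571 phi_2 + 2.4969 phi_3 = -1.0139
Gaussian elimination:
  R2 <- R2 - (-0.571/2.4969) R1 = R2 - (-0.228684) R1:  2.366322 phi_2 - 0.506374 phi_3 = 0.152022
  R3 <- R3 - (0.2826/2.4969) R1 = R3 - (0.11318) R1:  -0.506374 phi_2 + 2.464915 phi_3 = -0.949274
  R3 <- R3 - (-0.506374/2.366322) R2 = R3 - (-0.213992) R2:  2.356555 phi_3 = -0.916743
Back-substitution:
  phi_hat_3 = -0.916743 / 2.356555 = -0.389018
  phi_hat_2 = (0.152022 - (-0.506374)(-0.389018)) / 2.366322 = -0.019003
  phi_hat_1 = (-0.571 - (-0.571)(-0.019003) - (0.2826)(-0.389018)) / 2.4969 = -0.189
So phi_hat = [-0.1890, -0.0190, -0.3890].
Therefore phi_hat_2 = -0.0190.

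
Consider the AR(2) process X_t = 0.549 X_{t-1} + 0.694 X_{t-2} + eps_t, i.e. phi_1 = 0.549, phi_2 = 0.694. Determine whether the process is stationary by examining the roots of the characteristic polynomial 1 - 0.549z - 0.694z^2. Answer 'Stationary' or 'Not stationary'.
\text{Not stationary}

The AR(p) characteristic polynomial is P(z) = 1 - 0.549z - 0.694z^2.
Stationarity requires all roots to lie outside the unit circle, i.e. |z| > 1 for every root.
Set 1 + (-0.549) z + (-0.694) z^2 = 0, i.e. a z^2 + b z + c = 0 with a = -0.694, b = -0.549, c = 1.
Discriminant D = b^2 - 4ac = (-0.549)^2 - 4*(-0.694)*1 = 0.301401 - (-2.776) = 3.077401.
D >= 0, so the roots are real: z = (-b +/- sqrt(D)) / (2a) = (0.549 +/- 1.754252) / (-1.388).
  z_1 = (0.549 + 1.754252) / (-1.388) = -1.6594,   |z_1| = 1.6594.
  z_2 = (0.549 - 1.754252) / (-1.388) = 0.8683,   |z_2| = 0.8683.
Moduli of all roots: 1.6594, 0.8683.
All moduli strictly greater than 1? No.
Verdict: Not stationary.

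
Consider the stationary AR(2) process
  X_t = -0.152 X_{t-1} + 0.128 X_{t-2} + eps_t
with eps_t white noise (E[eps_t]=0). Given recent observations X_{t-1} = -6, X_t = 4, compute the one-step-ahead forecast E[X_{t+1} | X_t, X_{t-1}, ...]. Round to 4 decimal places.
E[X_{t+1} \mid \mathcal F_t] = -1.3760

For an AR(p) model X_t = c + sum_i phi_i X_{t-i} + eps_t, the
one-step-ahead conditional mean is
  E[X_{t+1} | X_t, ...] = c + sum_i phi_i X_{t+1-i}.
Substitute known values:
  E[X_{t+1} | ...] = (-0.152) * (4) + (0.128) * (-6)
                   = -1.3760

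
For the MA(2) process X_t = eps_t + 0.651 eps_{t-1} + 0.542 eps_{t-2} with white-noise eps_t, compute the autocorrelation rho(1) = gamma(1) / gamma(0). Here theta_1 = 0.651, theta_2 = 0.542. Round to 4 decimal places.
\rho(1) = 0.5845

For an MA(q) process with theta_0 = 1, the autocovariance is
  gamma(k) = sigma^2 * sum_{i=0..q-k} theta_i * theta_{i+k},
and rho(k) = gamma(k) / gamma(0). Sigma^2 cancels.
  numerator   = (1)*(0.651) + (0.651)*(0.542) = 1.003842.
  denominator = (1)^2 + (0.651)^2 + (0.542)^2 = 1.717565.
  rho(1) = 1.003842 / 1.717565 = 0.5845.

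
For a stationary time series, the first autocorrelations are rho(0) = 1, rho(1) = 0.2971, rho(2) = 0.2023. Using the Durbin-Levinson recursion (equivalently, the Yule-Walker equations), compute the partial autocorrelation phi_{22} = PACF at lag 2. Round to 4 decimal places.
\phi_{22} = 0.1251

The PACF at lag k is phi_{kk}, the last component of the solution
to the Yule-Walker system G_k phi = r_k where
  (G_k)_{ij} = rho(|i - j|), (r_k)_i = rho(i), i,j = 1..k.
Equivalently, Durbin-Levinson gives phi_{kk} iteratively:
  phi_{11} = rho(1)
  phi_{kk} = [rho(k) - sum_{j=1..k-1} phi_{k-1,j} rho(k-j)]
            / [1 - sum_{j=1..k-1} phi_{k-1,j} rho(j)],
  phi_{k,j} = phi_{k-1,j} - phi_{kk} phi_{k-1,k-j},  j = 1..k-1.
Step k = 1:
  phi_11 = rho(1) = 0.2971.
Step k = 2:
  phi_22 = [rho(2) - phi_11 rho(1)] / [1 - phi_11 rho(1)] = [0.2023 - (0.2971)(0.2971)] / [1 - (0.2971)(0.2971)]
         = 0.11403159 / 0.91173159 = 0.1251.
Therefore phi_{22} = 0.1251.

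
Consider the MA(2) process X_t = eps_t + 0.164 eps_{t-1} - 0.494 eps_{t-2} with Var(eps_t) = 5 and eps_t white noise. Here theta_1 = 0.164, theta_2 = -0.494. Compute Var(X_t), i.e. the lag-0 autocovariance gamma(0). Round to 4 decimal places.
\gamma(0) = 6.3547

For an MA(q) process X_t = eps_t + sum_i theta_i eps_{t-i} with
Var(eps_t) = sigma^2, the variance is
  gamma(0) = sigma^2 * (1 + sum_i theta_i^2).
  sum_i theta_i^2 = (0.164)^2 + (-0.494)^2 = 0.026896 + 0.244036 = 0.270932.
  gamma(0) = 5 * (1 + 0.270932) = 5 * 1.270932 = 6.35466, which rounds to 6.3547.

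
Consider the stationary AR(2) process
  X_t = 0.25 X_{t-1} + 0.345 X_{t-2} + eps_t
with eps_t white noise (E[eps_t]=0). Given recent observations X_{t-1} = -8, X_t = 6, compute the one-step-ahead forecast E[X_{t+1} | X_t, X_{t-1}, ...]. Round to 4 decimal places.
E[X_{t+1} \mid \mathcal F_t] = -1.2600

For an AR(p) model X_t = c + sum_i phi_i X_{t-i} + eps_t, the
one-step-ahead conditional mean is
  E[X_{t+1} | X_t, ...] = c + sum_i phi_i X_{t+1-i}.
Substitute known values:
  E[X_{t+1} | ...] = (0.25) * (6) + (0.345) * (-8)
                   = -1.2600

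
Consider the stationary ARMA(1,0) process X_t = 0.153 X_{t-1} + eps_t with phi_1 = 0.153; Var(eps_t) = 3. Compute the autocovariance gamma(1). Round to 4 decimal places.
\gamma(1) = 0.4700

Multiply the model equation by X_{t-k} and take expectations. With theta_0 = psi_0 = 1 and psi_j the MA(infinity) weights, this gives
  gamma(k) - sum_i phi_i gamma(k-i) = c_k,
  c_k = sigma^2 * sum_{j=k..q} theta_j psi_{j-k}   (c_k = 0 for k > q),
using gamma(-m) = gamma(m).
Pure AR (q = 0): c_0 = sigma^2 = 3, c_k = 0 for k >= 1.
Equations for k = 0 and k = 1 (AR order 1):
  gamma(0) = phi_1 gamma(1) + c_0
  gamma(1) = phi_1 gamma(0) + c_1
Substituting the second into the first: gamma(0) (1 - phi_1^2) = c_0 + phi_1 c_1, so
  gamma(0) = c_0 / (1 - phi_1^2) = 3 / (1 - (0.153)^2) = 3 / 0.976591 = 3.07191.
  gamma(1) = phi_1 gamma(0) = (0.153)(3.07191) = 0.470002.
Therefore gamma(1) = 0.4700 (to 4 decimal places).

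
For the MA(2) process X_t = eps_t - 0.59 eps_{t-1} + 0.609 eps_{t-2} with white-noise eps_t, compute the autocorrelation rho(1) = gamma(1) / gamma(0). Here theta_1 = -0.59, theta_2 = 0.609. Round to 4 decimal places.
\rho(1) = -0.5523

For an MA(q) process with theta_0 = 1, the autocovariance is
  gamma(k) = sigma^2 * sum_{i=0..q-k} theta_i * theta_{i+k},
and rho(k) = gamma(k) / gamma(0). Sigma^2 cancels.
  numerator   = (1)*(-0.59) + (-0.59)*(0.609) = -0.94931.
  denominator = (1)^2 + (-0.59)^2 + (0.609)^2 = 1.718981.
  rho(1) = -0.94931 / 1.718981 = -0.5523.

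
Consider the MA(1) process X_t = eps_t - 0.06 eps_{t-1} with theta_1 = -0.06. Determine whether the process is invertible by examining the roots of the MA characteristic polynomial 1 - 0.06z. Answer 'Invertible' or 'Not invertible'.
\text{Invertible}

The MA(q) characteristic polynomial is P(z) = 1 - 0.06z.
Invertibility requires all roots to lie outside the unit circle, i.e. |z| > 1 for every root.
This is linear in z: 1 + (-0.06) z = 0  =>  z = -1/(-0.06) = 16.666667,  |z| = 16.666667.
Moduli of all roots: 16.6667.
All moduli strictly greater than 1? Yes.
Verdict: Invertible.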